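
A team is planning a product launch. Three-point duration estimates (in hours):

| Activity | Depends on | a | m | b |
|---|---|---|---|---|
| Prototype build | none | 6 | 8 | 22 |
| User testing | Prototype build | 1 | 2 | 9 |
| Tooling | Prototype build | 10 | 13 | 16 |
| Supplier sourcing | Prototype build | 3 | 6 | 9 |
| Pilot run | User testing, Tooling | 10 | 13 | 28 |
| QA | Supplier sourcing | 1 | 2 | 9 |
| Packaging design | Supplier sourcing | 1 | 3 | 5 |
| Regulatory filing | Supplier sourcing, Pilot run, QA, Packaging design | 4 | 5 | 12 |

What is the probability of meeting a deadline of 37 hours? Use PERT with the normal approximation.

0.054

te_Prototype build = (6 + 4·8 + 22)/6 = 60/6 = 10; σ²_Prototype build = ((22−6)/6)² = 7.111
te_User testing = (1 + 4·2 + 9)/6 = 18/6 = 3; σ²_User testing = ((9−1)/6)² = 1.778
te_Tooling = (10 + 4·13 + 16)/6 = 78/6 = 13; σ²_Tooling = ((16−10)/6)² = 1.000
te_Supplier sourcing = (3 + 4·6 + 9)/6 = 36/6 = 6; σ²_Supplier sourcing = ((9−3)/6)² = 1.000
te_Pilot run = (10 + 4·13 + 28)/6 = 90/6 = 15; σ²_Pilot run = ((28−10)/6)² = 9.000
te_QA = (1 + 4·2 + 9)/6 = 18/6 = 3; σ²_QA = ((9−1)/6)² = 1.778
te_Packaging design = (1 + 4·3 + 5)/6 = 18/6 = 3; σ²_Packaging design = ((5−1)/6)² = 0.444
te_Regulatory filing = (4 + 4·5 + 12)/6 = 36/6 = 6; σ²_Regulatory filing = ((12−4)/6)² = 1.778

Forward pass:
ES_Prototype build = 0; EF_Prototype build = 10
ES_User testing = 10; EF_User testing = 10+3 = 13
ES_Tooling = 10; EF_Tooling = 10+13 = 23
ES_Supplier sourcing = 10; EF_Supplier sourcing = 10+6 = 16
ES_Pilot run = max(EF_User testing=13, EF_Tooling=23) = 23; EF_Pilot run = 23+15 = 38
ES_QA = 16; EF_QA = 16+3 = 19
ES_Packaging design = 16; EF_Packaging design = 16+3 = 19
ES_Regulatory filing = max(EF_Supplier sourcing=16, EF_Pilot run=38, EF_QA=19, EF_Packaging design=19) = 38; EF_Regulatory filing = 38+6 = 44
Expected project duration μ = 44 hours. Critical path: Prototype build → Tooling → Pilot run → Regulatory filing.

Variance along critical path = 7.111 + 1.000 + 9.000 + 1.778 = 18.889; σ = √18.889 = 4.346 hours.
Z = (37 − 44) / 4.346 = -1.611
P(T ≤ 37) = Φ(-1.611) ≈ 0.054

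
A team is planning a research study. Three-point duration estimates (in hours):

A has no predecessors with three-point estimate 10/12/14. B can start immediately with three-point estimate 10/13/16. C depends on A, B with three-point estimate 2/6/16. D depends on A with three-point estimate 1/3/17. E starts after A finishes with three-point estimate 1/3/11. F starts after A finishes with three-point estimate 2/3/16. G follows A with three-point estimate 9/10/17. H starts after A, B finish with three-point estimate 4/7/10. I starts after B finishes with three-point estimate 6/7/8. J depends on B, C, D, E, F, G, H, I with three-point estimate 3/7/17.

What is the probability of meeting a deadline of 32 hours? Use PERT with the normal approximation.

te_A = (10 + 4·12 + 14)/6 = 72/6 = 12; σ²_A = ((14−10)/6)² = 0.444
te_B = (10 + 4·13 + 16)/6 = 78/6 = 13; σ²_B = ((16−10)/6)² = 1.000
te_C = (2 + 4·6 + 16)/6 = 42/6 = 7; σ²_C = ((16−2)/6)² = 5.444
te_D = (1 + 4·3 + 17)/6 = 30/6 = 5; σ²_D = ((17−1)/6)² = 7.111
te_E = (1 + 4·3 + 11)/6 = 24/6 = 4; σ²_E = ((11−1)/6)² = 2.778
te_F = (2 + 4·3 + 16)/6 = 30/6 = 5; σ²_F = ((16−2)/6)² = 5.444
te_G = (9 + 4·10 + 17)/6 = 66/6 = 11; σ²_G = ((17−9)/6)² = 1.778
te_H = (4 + 4·7 + 10)/6 = 42/6 = 7; σ²_H = ((10−4)/6)² = 1.000
te_I = (6 + 4·7 + 8)/6 = 42/6 = 7; σ²_I = ((8−6)/6)² = 0.111
te_J = (3 + 4·7 + 17)/6 = 48/6 = 8; σ²_J = ((17−3)/6)² = 5.444

Forward pass:
ES_A = 0; EF_A = 12
ES_B = 0; EF_B = 13
ES_C = max(EF_A=12, EF_B=13) = 13; EF_C = 13+7 = 20
ES_D = 12; EF_D = 12+5 = 17
ES_E = 12; EF_E = 12+4 = 16
ES_F = 12; EF_F = 12+5 = 17
ES_G = 12; EF_G = 12+11 = 23
ES_H = max(EF_A=12, EF_B=13) = 13; EF_H = 13+7 = 20
ES_I = 13; EF_I = 13+7 = 20
ES_J = max(EF_B=13, EF_C=20, EF_D=17, EF_E=16, EF_F=17, EF_G=23, EF_H=20, EF_I=20) = 23; EF_J = 23+8 = 31
Expected project duration μ = 31 hours. Critical path: A → G → J.

Variance along critical path = 0.444 + 1.778 + 5.444 = 7.667; σ = √7.667 = 2.769 hours.
Z = (32 − 31) / 2.769 = 0.361
P(T ≤ 32) = Φ(0.361) ≈ 0.641

0.641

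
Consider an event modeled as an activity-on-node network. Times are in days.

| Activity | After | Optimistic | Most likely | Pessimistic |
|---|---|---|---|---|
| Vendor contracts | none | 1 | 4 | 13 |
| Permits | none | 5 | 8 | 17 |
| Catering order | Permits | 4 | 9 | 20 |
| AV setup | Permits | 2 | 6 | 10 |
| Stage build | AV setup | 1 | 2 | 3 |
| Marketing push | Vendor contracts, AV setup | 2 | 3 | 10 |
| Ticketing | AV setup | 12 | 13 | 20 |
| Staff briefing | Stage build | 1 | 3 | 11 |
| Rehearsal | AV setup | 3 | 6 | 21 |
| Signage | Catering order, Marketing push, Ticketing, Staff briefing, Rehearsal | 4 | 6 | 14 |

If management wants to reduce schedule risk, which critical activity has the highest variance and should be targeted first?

te_Vendor contracts = (1 + 4·4 + 13)/6 = 30/6 = 5; σ²_Vendor contracts = ((13−1)/6)² = 4.000
te_Permits = (5 + 4·8 + 17)/6 = 54/6 = 9; σ²_Permits = ((17−5)/6)² = 4.000
te_Catering order = (4 + 4·9 + 20)/6 = 60/6 = 10; σ²_Catering order = ((20−4)/6)² = 7.111
te_AV setup = (2 + 4·6 + 10)/6 = 36/6 = 6; σ²_AV setup = ((10−2)/6)² = 1.778
te_Stage build = (1 + 4·2 + 3)/6 = 12/6 = 2; σ²_Stage build = ((3−1)/6)² = 0.111
te_Marketing push = (2 + 4·3 + 10)/6 = 24/6 = 4; σ²_Marketing push = ((10−2)/6)² = 1.778
te_Ticketing = (12 + 4·13 + 20)/6 = 84/6 = 14; σ²_Ticketing = ((20−12)/6)² = 1.778
te_Staff briefing = (1 + 4·3 + 11)/6 = 24/6 = 4; σ²_Staff briefing = ((11−1)/6)² = 2.778
te_Rehearsal = (3 + 4·6 + 21)/6 = 48/6 = 8; σ²_Rehearsal = ((21−3)/6)² = 9.000
te_Signage = (4 + 4·6 + 14)/6 = 42/6 = 7; σ²_Signage = ((14−4)/6)² = 2.778

Forward pass:
ES_Vendor contracts = 0; EF_Vendor contracts = 5
ES_Permits = 0; EF_Permits = 9
ES_Catering order = 9; EF_Catering order = 9+10 = 19
ES_AV setup = 9; EF_AV setup = 9+6 = 15
ES_Stage build = 15; EF_Stage build = 15+2 = 17
ES_Marketing push = max(EF_Vendor contracts=5, EF_AV setup=15) = 15; EF_Marketing push = 15+4 = 19
ES_Ticketing = 15; EF_Ticketing = 15+14 = 29
ES_Staff briefing = 17; EF_Staff briefing = 17+4 = 21
ES_Rehearsal = 15; EF_Rehearsal = 15+8 = 23
ES_Signage = max(EF_Catering order=19, EF_Marketing push=19, EF_Ticketing=29, EF_Staff briefing=21, EF_Rehearsal=23) = 29; EF_Signage = 29+7 = 36
Expected project duration μ = 36 days. Critical path: Permits → AV setup → Ticketing → Signage.

Variances on critical path: σ²_Permits=4.000, σ²_AV setup=1.778, σ²_Ticketing=1.778, σ²_Signage=2.778.
Largest is σ²_Permits = 4.000.

Permits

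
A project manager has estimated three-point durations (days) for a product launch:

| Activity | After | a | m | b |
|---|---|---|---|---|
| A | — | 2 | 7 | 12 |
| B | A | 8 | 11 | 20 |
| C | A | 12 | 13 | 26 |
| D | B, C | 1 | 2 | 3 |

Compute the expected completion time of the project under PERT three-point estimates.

te_A = (2 + 4·7 + 12)/6 = 42/6 = 7
te_B = (8 + 4·11 + 20)/6 = 72/6 = 12
te_C = (12 + 4·13 + 26)/6 = 90/6 = 15
te_D = (1 + 4·2 + 3)/6 = 12/6 = 2

Forward pass:
ES_A = 0; EF_A = 7
ES_B = 7; EF_B = 7+12 = 19
ES_C = 7; EF_C = 7+15 = 22
ES_D = max(EF_B=19, EF_C=22) = 22; EF_D = 22+2 = 24
Expected project duration μ = 24 days. Critical path: A → C → D.

24 days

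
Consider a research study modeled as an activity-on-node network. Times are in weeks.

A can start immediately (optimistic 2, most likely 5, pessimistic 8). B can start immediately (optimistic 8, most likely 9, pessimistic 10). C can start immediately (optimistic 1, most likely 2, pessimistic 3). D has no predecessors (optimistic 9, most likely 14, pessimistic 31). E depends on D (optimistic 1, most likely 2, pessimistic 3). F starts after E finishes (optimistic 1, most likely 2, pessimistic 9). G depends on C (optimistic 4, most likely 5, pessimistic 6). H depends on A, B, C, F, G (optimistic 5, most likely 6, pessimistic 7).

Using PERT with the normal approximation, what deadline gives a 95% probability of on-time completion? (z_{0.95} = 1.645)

te_A = (2 + 4·5 + 8)/6 = 30/6 = 5; σ²_A = ((8−2)/6)² = 1.000
te_B = (8 + 4·9 + 10)/6 = 54/6 = 9; σ²_B = ((10−8)/6)² = 0.111
te_C = (1 + 4·2 + 3)/6 = 12/6 = 2; σ²_C = ((3−1)/6)² = 0.111
te_D = (9 + 4·14 + 31)/6 = 96/6 = 16; σ²_D = ((31−9)/6)² = 13.444
te_E = (1 + 4·2 + 3)/6 = 12/6 = 2; σ²_E = ((3−1)/6)² = 0.111
te_F = (1 + 4·2 + 9)/6 = 18/6 = 3; σ²_F = ((9−1)/6)² = 1.778
te_G = (4 + 4·5 + 6)/6 = 30/6 = 5; σ²_G = ((6−4)/6)² = 0.111
te_H = (5 + 4·6 + 7)/6 = 36/6 = 6; σ²_H = ((7−5)/6)² = 0.111

Forward pass:
ES_A = 0; EF_A = 5
ES_B = 0; EF_B = 9
ES_C = 0; EF_C = 2
ES_D = 0; EF_D = 16
ES_E = 16; EF_E = 16+2 = 18
ES_F = 18; EF_F = 18+3 = 21
ES_G = 2; EF_G = 2+5 = 7
ES_H = max(EF_A=5, EF_B=9, EF_C=2, EF_F=21, EF_G=7) = 21; EF_H = 21+6 = 27
Expected project duration μ = 27 weeks. Critical path: D → E → F → H.

Variance along critical path = 13.444 + 0.111 + 1.778 + 0.111 = 15.444; σ = 3.930 weeks.
D = μ + z·σ = 27 + 1.645·3.930 = 33.5 weeks

33.5 weeks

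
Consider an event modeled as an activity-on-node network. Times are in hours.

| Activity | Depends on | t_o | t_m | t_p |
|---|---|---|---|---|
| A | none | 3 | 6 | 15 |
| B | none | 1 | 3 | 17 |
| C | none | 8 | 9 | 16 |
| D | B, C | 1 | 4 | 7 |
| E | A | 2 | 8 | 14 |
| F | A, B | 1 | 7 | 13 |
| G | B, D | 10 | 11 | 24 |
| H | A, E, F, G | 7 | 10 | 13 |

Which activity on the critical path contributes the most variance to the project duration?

G

te_A = (3 + 4·6 + 15)/6 = 42/6 = 7; σ²_A = ((15−3)/6)² = 4.000
te_B = (1 + 4·3 + 17)/6 = 30/6 = 5; σ²_B = ((17−1)/6)² = 7.111
te_C = (8 + 4·9 + 16)/6 = 60/6 = 10; σ²_C = ((16−8)/6)² = 1.778
te_D = (1 + 4·4 + 7)/6 = 24/6 = 4; σ²_D = ((7−1)/6)² = 1.000
te_E = (2 + 4·8 + 14)/6 = 48/6 = 8; σ²_E = ((14−2)/6)² = 4.000
te_F = (1 + 4·7 + 13)/6 = 42/6 = 7; σ²_F = ((13−1)/6)² = 4.000
te_G = (10 + 4·11 + 24)/6 = 78/6 = 13; σ²_G = ((24−10)/6)² = 5.444
te_H = (7 + 4·10 + 13)/6 = 60/6 = 10; σ²_H = ((13−7)/6)² = 1.000

Forward pass:
ES_A = 0; EF_A = 7
ES_B = 0; EF_B = 5
ES_C = 0; EF_C = 10
ES_D = max(EF_B=5, EF_C=10) = 10; EF_D = 10+4 = 14
ES_E = 7; EF_E = 7+8 = 15
ES_F = max(EF_A=7, EF_B=5) = 7; EF_F = 7+7 = 14
ES_G = max(EF_B=5, EF_D=14) = 14; EF_G = 14+13 = 27
ES_H = max(EF_A=7, EF_E=15, EF_F=14, EF_G=27) = 27; EF_H = 27+10 = 37
Expected project duration μ = 37 hours. Critical path: C → D → G → H.

Variances on critical path: σ²_C=1.778, σ²_D=1.000, σ²_G=5.444, σ²_H=1.000.
Largest is σ²_G = 5.444.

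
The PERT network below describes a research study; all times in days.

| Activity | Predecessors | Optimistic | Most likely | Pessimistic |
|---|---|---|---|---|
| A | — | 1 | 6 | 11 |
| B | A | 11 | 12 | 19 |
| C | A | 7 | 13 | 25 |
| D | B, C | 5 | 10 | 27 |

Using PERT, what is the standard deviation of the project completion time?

te_A = (1 + 4·6 + 11)/6 = 36/6 = 6; σ²_A = ((11−1)/6)² = 2.778
te_B = (11 + 4·12 + 19)/6 = 78/6 = 13; σ²_B = ((19−11)/6)² = 1.778
te_C = (7 + 4·13 + 25)/6 = 84/6 = 14; σ²_C = ((25−7)/6)² = 9.000
te_D = (5 + 4·10 + 27)/6 = 72/6 = 12; σ²_D = ((27−5)/6)² = 13.444

Forward pass:
ES_A = 0; EF_A = 6
ES_B = 6; EF_B = 6+13 = 19
ES_C = 6; EF_C = 6+14 = 20
ES_D = max(EF_B=19, EF_C=20) = 20; EF_D = 20+12 = 32
Expected project duration μ = 32 days. Critical path: A → C → D.

Variance along critical path = 2.778 + 9.000 + 13.444 = 25.222
σ = √25.222 = 5.022 days

5.02 days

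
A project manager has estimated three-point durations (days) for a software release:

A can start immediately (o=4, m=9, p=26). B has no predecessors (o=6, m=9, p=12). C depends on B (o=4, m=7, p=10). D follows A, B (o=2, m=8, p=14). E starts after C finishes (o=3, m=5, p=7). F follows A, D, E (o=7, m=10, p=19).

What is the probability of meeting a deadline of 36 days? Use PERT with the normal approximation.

0.942

te_A = (4 + 4·9 + 26)/6 = 66/6 = 11; σ²_A = ((26−4)/6)² = 13.444
te_B = (6 + 4·9 + 12)/6 = 54/6 = 9; σ²_B = ((12−6)/6)² = 1.000
te_C = (4 + 4·7 + 10)/6 = 42/6 = 7; σ²_C = ((10−4)/6)² = 1.000
te_D = (2 + 4·8 + 14)/6 = 48/6 = 8; σ²_D = ((14−2)/6)² = 4.000
te_E = (3 + 4·5 + 7)/6 = 30/6 = 5; σ²_E = ((7−3)/6)² = 0.444
te_F = (7 + 4·10 + 19)/6 = 66/6 = 11; σ²_F = ((19−7)/6)² = 4.000

Forward pass:
ES_A = 0; EF_A = 11
ES_B = 0; EF_B = 9
ES_C = 9; EF_C = 9+7 = 16
ES_D = max(EF_A=11, EF_B=9) = 11; EF_D = 11+8 = 19
ES_E = 16; EF_E = 16+5 = 21
ES_F = max(EF_A=11, EF_D=19, EF_E=21) = 21; EF_F = 21+11 = 32
Expected project duration μ = 32 days. Critical path: B → C → E → F.

Variance along critical path = 1.000 + 1.000 + 0.444 + 4.000 = 6.444; σ = √6.444 = 2.539 days.
Z = (36 − 32) / 2.539 = 1.576
P(T ≤ 36) = Φ(1.576) ≈ 0.942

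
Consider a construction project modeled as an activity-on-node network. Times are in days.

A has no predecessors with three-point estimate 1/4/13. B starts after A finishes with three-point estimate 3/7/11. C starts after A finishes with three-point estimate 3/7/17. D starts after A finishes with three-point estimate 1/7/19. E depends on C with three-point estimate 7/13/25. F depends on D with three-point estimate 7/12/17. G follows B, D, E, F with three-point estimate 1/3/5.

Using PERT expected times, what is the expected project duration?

te_A = (1 + 4·4 + 13)/6 = 30/6 = 5
te_B = (3 + 4·7 + 11)/6 = 42/6 = 7
te_C = (3 + 4·7 + 17)/6 = 48/6 = 8
te_D = (1 + 4·7 + 19)/6 = 48/6 = 8
te_E = (7 + 4·13 + 25)/6 = 84/6 = 14
te_F = (7 + 4·12 + 17)/6 = 72/6 = 12
te_G = (1 + 4·3 + 5)/6 = 18/6 = 3

Forward pass:
ES_A = 0; EF_A = 5
ES_B = 5; EF_B = 5+7 = 12
ES_C = 5; EF_C = 5+8 = 13
ES_D = 5; EF_D = 5+8 = 13
ES_E = 13; EF_E = 13+14 = 27
ES_F = 13; EF_F = 13+12 = 25
ES_G = max(EF_B=12, EF_D=13, EF_E=27, EF_F=25) = 27; EF_G = 27+3 = 30
Expected project duration μ = 30 days. Critical path: A → C → E → G.

30 days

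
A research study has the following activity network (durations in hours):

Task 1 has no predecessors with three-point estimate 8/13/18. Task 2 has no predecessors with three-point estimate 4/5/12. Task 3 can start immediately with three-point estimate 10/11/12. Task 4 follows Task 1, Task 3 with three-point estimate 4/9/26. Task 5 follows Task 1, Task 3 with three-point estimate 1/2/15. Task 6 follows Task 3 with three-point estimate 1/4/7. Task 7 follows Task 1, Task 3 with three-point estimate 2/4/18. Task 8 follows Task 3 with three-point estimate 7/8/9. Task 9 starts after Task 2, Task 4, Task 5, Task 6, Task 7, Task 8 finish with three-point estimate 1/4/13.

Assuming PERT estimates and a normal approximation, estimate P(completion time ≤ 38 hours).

0.977

te_Task 1 = (8 + 4·13 + 18)/6 = 78/6 = 13; σ²_Task 1 = ((18−8)/6)² = 2.778
te_Task 2 = (4 + 4·5 + 12)/6 = 36/6 = 6; σ²_Task 2 = ((12−4)/6)² = 1.778
te_Task 3 = (10 + 4·11 + 12)/6 = 66/6 = 11; σ²_Task 3 = ((12−10)/6)² = 0.111
te_Task 4 = (4 + 4·9 + 26)/6 = 66/6 = 11; σ²_Task 4 = ((26−4)/6)² = 13.444
te_Task 5 = (1 + 4·2 + 15)/6 = 24/6 = 4; σ²_Task 5 = ((15−1)/6)² = 5.444
te_Task 6 = (1 + 4·4 + 7)/6 = 24/6 = 4; σ²_Task 6 = ((7−1)/6)² = 1.000
te_Task 7 = (2 + 4·4 + 18)/6 = 36/6 = 6; σ²_Task 7 = ((18−2)/6)² = 7.111
te_Task 8 = (7 + 4·8 + 9)/6 = 48/6 = 8; σ²_Task 8 = ((9−7)/6)² = 0.111
te_Task 9 = (1 + 4·4 + 13)/6 = 30/6 = 5; σ²_Task 9 = ((13−1)/6)² = 4.000

Forward pass:
ES_Task 1 = 0; EF_Task 1 = 13
ES_Task 2 = 0; EF_Task 2 = 6
ES_Task 3 = 0; EF_Task 3 = 11
ES_Task 4 = max(EF_Task 1=13, EF_Task 3=11) = 13; EF_Task 4 = 13+11 = 24
ES_Task 5 = max(EF_Task 1=13, EF_Task 3=11) = 13; EF_Task 5 = 13+4 = 17
ES_Task 6 = 11; EF_Task 6 = 11+4 = 15
ES_Task 7 = max(EF_Task 1=13, EF_Task 3=11) = 13; EF_Task 7 = 13+6 = 19
ES_Task 8 = 11; EF_Task 8 = 11+8 = 19
ES_Task 9 = max(EF_Task 2=6, EF_Task 4=24, EF_Task 5=17, EF_Task 6=15, EF_Task 7=19, EF_Task 8=19) = 24; EF_Task 9 = 24+5 = 29
Expected project duration μ = 29 hours. Critical path: Task 1 → Task 4 → Task 9.

Variance along critical path = 2.778 + 13.444 + 4.000 = 20.222; σ = √20.222 = 4.497 hours.
Z = (38 − 29) / 4.497 = 2.001
P(T ≤ 38) = Φ(2.001) ≈ 0.977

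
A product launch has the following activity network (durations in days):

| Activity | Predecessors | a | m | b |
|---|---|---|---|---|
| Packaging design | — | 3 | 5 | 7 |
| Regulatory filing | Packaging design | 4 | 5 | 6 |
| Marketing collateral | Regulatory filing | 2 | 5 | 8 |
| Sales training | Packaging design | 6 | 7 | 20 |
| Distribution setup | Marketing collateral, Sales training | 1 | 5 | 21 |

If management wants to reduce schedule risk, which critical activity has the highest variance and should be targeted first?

Distribution setup

te_Packaging design = (3 + 4·5 + 7)/6 = 30/6 = 5; σ²_Packaging design = ((7−3)/6)² = 0.444
te_Regulatory filing = (4 + 4·5 + 6)/6 = 30/6 = 5; σ²_Regulatory filing = ((6−4)/6)² = 0.111
te_Marketing collateral = (2 + 4·5 + 8)/6 = 30/6 = 5; σ²_Marketing collateral = ((8−2)/6)² = 1.000
te_Sales training = (6 + 4·7 + 20)/6 = 54/6 = 9; σ²_Sales training = ((20−6)/6)² = 5.444
te_Distribution setup = (1 + 4·5 + 21)/6 = 42/6 = 7; σ²_Distribution setup = ((21−1)/6)² = 11.111

Forward pass:
ES_Packaging design = 0; EF_Packaging design = 5
ES_Regulatory filing = 5; EF_Regulatory filing = 5+5 = 10
ES_Marketing collateral = 10; EF_Marketing collateral = 10+5 = 15
ES_Sales training = 5; EF_Sales training = 5+9 = 14
ES_Distribution setup = max(EF_Marketing collateral=15, EF_Sales training=14) = 15; EF_Distribution setup = 15+7 = 22
Expected project duration μ = 22 days. Critical path: Packaging design → Regulatory filing → Marketing collateral → Distribution setup.

Variances on critical path: σ²_Packaging design=0.444, σ²_Regulatory filing=0.111, σ²_Marketing collateral=1.000, σ²_Distribution setup=11.111.
Largest is σ²_Distribution setup = 11.111.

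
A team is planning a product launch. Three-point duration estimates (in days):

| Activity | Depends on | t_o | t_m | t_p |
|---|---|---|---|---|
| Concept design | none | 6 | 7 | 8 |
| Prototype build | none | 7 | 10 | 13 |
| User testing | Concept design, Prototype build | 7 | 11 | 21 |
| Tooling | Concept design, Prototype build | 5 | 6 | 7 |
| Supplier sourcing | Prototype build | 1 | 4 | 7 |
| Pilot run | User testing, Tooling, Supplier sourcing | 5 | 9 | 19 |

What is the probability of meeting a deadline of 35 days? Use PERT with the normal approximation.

0.808

te_Concept design = (6 + 4·7 + 8)/6 = 42/6 = 7; σ²_Concept design = ((8−6)/6)² = 0.111
te_Prototype build = (7 + 4·10 + 13)/6 = 60/6 = 10; σ²_Prototype build = ((13−7)/6)² = 1.000
te_User testing = (7 + 4·11 + 21)/6 = 72/6 = 12; σ²_User testing = ((21−7)/6)² = 5.444
te_Tooling = (5 + 4·6 + 7)/6 = 36/6 = 6; σ²_Tooling = ((7−5)/6)² = 0.111
te_Supplier sourcing = (1 + 4·4 + 7)/6 = 24/6 = 4; σ²_Supplier sourcing = ((7−1)/6)² = 1.000
te_Pilot run = (5 + 4·9 + 19)/6 = 60/6 = 10; σ²_Pilot run = ((19−5)/6)² = 5.444

Forward pass:
ES_Concept design = 0; EF_Concept design = 7
ES_Prototype build = 0; EF_Prototype build = 10
ES_User testing = max(EF_Concept design=7, EF_Prototype build=10) = 10; EF_User testing = 10+12 = 22
ES_Tooling = max(EF_Concept design=7, EF_Prototype build=10) = 10; EF_Tooling = 10+6 = 16
ES_Supplier sourcing = 10; EF_Supplier sourcing = 10+4 = 14
ES_Pilot run = max(EF_User testing=22, EF_Tooling=16, EF_Supplier sourcing=14) = 22; EF_Pilot run = 22+10 = 32
Expected project duration μ = 32 days. Critical path: Prototype build → User testing → Pilot run.

Variance along critical path = 1.000 + 5.444 + 5.444 = 11.889; σ = √11.889 = 3.448 days.
Z = (35 − 32) / 3.448 = 0.870
P(T ≤ 35) = Φ(0.870) ≈ 0.808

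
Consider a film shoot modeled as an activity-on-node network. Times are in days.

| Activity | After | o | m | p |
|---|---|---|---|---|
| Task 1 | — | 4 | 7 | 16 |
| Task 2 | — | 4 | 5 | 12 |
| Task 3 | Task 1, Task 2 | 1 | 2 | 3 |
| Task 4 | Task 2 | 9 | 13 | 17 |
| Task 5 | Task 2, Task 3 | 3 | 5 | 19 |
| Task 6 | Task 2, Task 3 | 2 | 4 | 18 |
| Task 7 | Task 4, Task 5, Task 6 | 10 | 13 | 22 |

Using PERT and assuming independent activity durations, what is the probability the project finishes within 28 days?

te_Task 1 = (4 + 4·7 + 16)/6 = 48/6 = 8; σ²_Task 1 = ((16−4)/6)² = 4.000
te_Task 2 = (4 + 4·5 + 12)/6 = 36/6 = 6; σ²_Task 2 = ((12−4)/6)² = 1.778
te_Task 3 = (1 + 4·2 + 3)/6 = 12/6 = 2; σ²_Task 3 = ((3−1)/6)² = 0.111
te_Task 4 = (9 + 4·13 + 17)/6 = 78/6 = 13; σ²_Task 4 = ((17−9)/6)² = 1.778
te_Task 5 = (3 + 4·5 + 19)/6 = 42/6 = 7; σ²_Task 5 = ((19−3)/6)² = 7.111
te_Task 6 = (2 + 4·4 + 18)/6 = 36/6 = 6; σ²_Task 6 = ((18−2)/6)² = 7.111
te_Task 7 = (10 + 4·13 + 22)/6 = 84/6 = 14; σ²_Task 7 = ((22−10)/6)² = 4.000

Forward pass:
ES_Task 1 = 0; EF_Task 1 = 8
ES_Task 2 = 0; EF_Task 2 = 6
ES_Task 3 = max(EF_Task 1=8, EF_Task 2=6) = 8; EF_Task 3 = 8+2 = 10
ES_Task 4 = 6; EF_Task 4 = 6+13 = 19
ES_Task 5 = max(EF_Task 2=6, EF_Task 3=10) = 10; EF_Task 5 = 10+7 = 17
ES_Task 6 = max(EF_Task 2=6, EF_Task 3=10) = 10; EF_Task 6 = 10+6 = 16
ES_Task 7 = max(EF_Task 4=19, EF_Task 5=17, EF_Task 6=16) = 19; EF_Task 7 = 19+14 = 33
Expected project duration μ = 33 days. Critical path: Task 2 → Task 4 → Task 7.

Variance along critical path = 1.778 + 1.778 + 4.000 = 7.556; σ = √7.556 = 2.749 days.
Z = (28 − 33) / 2.749 = -1.819
P(T ≤ 28) = Φ(-1.819) ≈ 0.034

0.034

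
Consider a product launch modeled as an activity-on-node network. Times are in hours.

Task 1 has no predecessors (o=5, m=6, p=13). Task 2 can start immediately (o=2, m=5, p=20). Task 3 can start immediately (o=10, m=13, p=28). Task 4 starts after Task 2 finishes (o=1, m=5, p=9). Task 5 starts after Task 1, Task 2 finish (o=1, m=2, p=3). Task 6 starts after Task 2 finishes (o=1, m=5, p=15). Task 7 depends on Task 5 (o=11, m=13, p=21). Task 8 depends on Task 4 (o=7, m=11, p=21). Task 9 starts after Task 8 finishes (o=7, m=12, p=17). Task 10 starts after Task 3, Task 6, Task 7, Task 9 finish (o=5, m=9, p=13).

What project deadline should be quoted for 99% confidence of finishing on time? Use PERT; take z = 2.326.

55.6 hours

te_Task 1 = (5 + 4·6 + 13)/6 = 42/6 = 7; σ²_Task 1 = ((13−5)/6)² = 1.778
te_Task 2 = (2 + 4·5 + 20)/6 = 42/6 = 7; σ²_Task 2 = ((20−2)/6)² = 9.000
te_Task 3 = (10 + 4·13 + 28)/6 = 90/6 = 15; σ²_Task 3 = ((28−10)/6)² = 9.000
te_Task 4 = (1 + 4·5 + 9)/6 = 30/6 = 5; σ²_Task 4 = ((9−1)/6)² = 1.778
te_Task 5 = (1 + 4·2 + 3)/6 = 12/6 = 2; σ²_Task 5 = ((3−1)/6)² = 0.111
te_Task 6 = (1 + 4·5 + 15)/6 = 36/6 = 6; σ²_Task 6 = ((15−1)/6)² = 5.444
te_Task 7 = (11 + 4·13 + 21)/6 = 84/6 = 14; σ²_Task 7 = ((21−11)/6)² = 2.778
te_Task 8 = (7 + 4·11 + 21)/6 = 72/6 = 12; σ²_Task 8 = ((21−7)/6)² = 5.444
te_Task 9 = (7 + 4·12 + 17)/6 = 72/6 = 12; σ²_Task 9 = ((17−7)/6)² = 2.778
te_Task 10 = (5 + 4·9 + 13)/6 = 54/6 = 9; σ²_Task 10 = ((13−5)/6)² = 1.778

Forward pass:
ES_Task 1 = 0; EF_Task 1 = 7
ES_Task 2 = 0; EF_Task 2 = 7
ES_Task 3 = 0; EF_Task 3 = 15
ES_Task 4 = 7; EF_Task 4 = 7+5 = 12
ES_Task 5 = max(EF_Task 1=7, EF_Task 2=7) = 7; EF_Task 5 = 7+2 = 9
ES_Task 6 = 7; EF_Task 6 = 7+6 = 13
ES_Task 7 = 9; EF_Task 7 = 9+14 = 23
ES_Task 8 = 12; EF_Task 8 = 12+12 = 24
ES_Task 9 = 24; EF_Task 9 = 24+12 = 36
ES_Task 10 = max(EF_Task 3=15, EF_Task 6=13, EF_Task 7=23, EF_Task 9=36) = 36; EF_Task 10 = 36+9 = 45
Expected project duration μ = 45 hours. Critical path: Task 2 → Task 4 → Task 8 → Task 9 → Task 10.

Variance along critical path = 9.000 + 1.778 + 5.444 + 2.778 + 1.778 = 20.778; σ = 4.558 hours.
D = μ + z·σ = 45 + 2.326·4.558 = 55.6 hours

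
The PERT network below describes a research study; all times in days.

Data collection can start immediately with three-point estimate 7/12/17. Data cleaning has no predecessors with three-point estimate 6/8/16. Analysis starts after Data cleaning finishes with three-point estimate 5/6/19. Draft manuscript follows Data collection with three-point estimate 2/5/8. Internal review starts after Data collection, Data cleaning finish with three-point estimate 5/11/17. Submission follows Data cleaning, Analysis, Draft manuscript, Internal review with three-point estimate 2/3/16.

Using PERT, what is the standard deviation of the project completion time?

3.50 days

te_Data collection = (7 + 4·12 + 17)/6 = 72/6 = 12; σ²_Data collection = ((17−7)/6)² = 2.778
te_Data cleaning = (6 + 4·8 + 16)/6 = 54/6 = 9; σ²_Data cleaning = ((16−6)/6)² = 2.778
te_Analysis = (5 + 4·6 + 19)/6 = 48/6 = 8; σ²_Analysis = ((19−5)/6)² = 5.444
te_Draft manuscript = (2 + 4·5 + 8)/6 = 30/6 = 5; σ²_Draft manuscript = ((8−2)/6)² = 1.000
te_Internal review = (5 + 4·11 + 17)/6 = 66/6 = 11; σ²_Internal review = ((17−5)/6)² = 4.000
te_Submission = (2 + 4·3 + 16)/6 = 30/6 = 5; σ²_Submission = ((16−2)/6)² = 5.444

Forward pass:
ES_Data collection = 0; EF_Data collection = 12
ES_Data cleaning = 0; EF_Data cleaning = 9
ES_Analysis = 9; EF_Analysis = 9+8 = 17
ES_Draft manuscript = 12; EF_Draft manuscript = 12+5 = 17
ES_Internal review = max(EF_Data collection=12, EF_Data cleaning=9) = 12; EF_Internal review = 12+11 = 23
ES_Submission = max(EF_Data cleaning=9, EF_Analysis=17, EF_Draft manuscript=17, EF_Internal review=23) = 23; EF_Submission = 23+5 = 28
Expected project duration μ = 28 days. Critical path: Data collection → Internal review → Submission.

Variance along critical path = 2.778 + 4.000 + 5.444 = 12.222
σ = √12.222 = 3.496 days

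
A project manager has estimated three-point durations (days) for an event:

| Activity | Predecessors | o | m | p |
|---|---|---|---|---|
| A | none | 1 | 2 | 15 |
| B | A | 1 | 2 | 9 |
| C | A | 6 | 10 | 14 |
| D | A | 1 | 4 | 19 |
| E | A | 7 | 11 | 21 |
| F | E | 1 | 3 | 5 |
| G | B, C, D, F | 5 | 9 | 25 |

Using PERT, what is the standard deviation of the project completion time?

te_A = (1 + 4·2 + 15)/6 = 24/6 = 4; σ²_A = ((15−1)/6)² = 5.444
te_B = (1 + 4·2 + 9)/6 = 18/6 = 3; σ²_B = ((9−1)/6)² = 1.778
te_C = (6 + 4·10 + 14)/6 = 60/6 = 10; σ²_C = ((14−6)/6)² = 1.778
te_D = (1 + 4·4 + 19)/6 = 36/6 = 6; σ²_D = ((19−1)/6)² = 9.000
te_E = (7 + 4·11 + 21)/6 = 72/6 = 12; σ²_E = ((21−7)/6)² = 5.444
te_F = (1 + 4·3 + 5)/6 = 18/6 = 3; σ²_F = ((5−1)/6)² = 0.444
te_G = (5 + 4·9 + 25)/6 = 66/6 = 11; σ²_G = ((25−5)/6)² = 11.111

Forward pass:
ES_A = 0; EF_A = 4
ES_B = 4; EF_B = 4+3 = 7
ES_C = 4; EF_C = 4+10 = 14
ES_D = 4; EF_D = 4+6 = 10
ES_E = 4; EF_E = 4+12 = 16
ES_F = 16; EF_F = 16+3 = 19
ES_G = max(EF_B=7, EF_C=14, EF_D=10, EF_F=19) = 19; EF_G = 19+11 = 30
Expected project duration μ = 30 days. Critical path: A → E → F → G.

Variance along critical path = 5.444 + 5.444 + 0.444 + 11.111 = 22.444
σ = √22.444 = 4.738 days

4.74 days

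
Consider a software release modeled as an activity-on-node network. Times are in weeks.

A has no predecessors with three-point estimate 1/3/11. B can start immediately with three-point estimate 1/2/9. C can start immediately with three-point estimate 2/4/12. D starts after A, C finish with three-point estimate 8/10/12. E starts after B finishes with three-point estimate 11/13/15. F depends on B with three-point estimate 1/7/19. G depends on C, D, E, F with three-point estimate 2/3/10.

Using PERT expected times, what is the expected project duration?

20 weeks

te_A = (1 + 4·3 + 11)/6 = 24/6 = 4
te_B = (1 + 4·2 + 9)/6 = 18/6 = 3
te_C = (2 + 4·4 + 12)/6 = 30/6 = 5
te_D = (8 + 4·10 + 12)/6 = 60/6 = 10
te_E = (11 + 4·13 + 15)/6 = 78/6 = 13
te_F = (1 + 4·7 + 19)/6 = 48/6 = 8
te_G = (2 + 4·3 + 10)/6 = 24/6 = 4

Forward pass:
ES_A = 0; EF_A = 4
ES_B = 0; EF_B = 3
ES_C = 0; EF_C = 5
ES_D = max(EF_A=4, EF_C=5) = 5; EF_D = 5+10 = 15
ES_E = 3; EF_E = 3+13 = 16
ES_F = 3; EF_F = 3+8 = 11
ES_G = max(EF_C=5, EF_D=15, EF_E=16, EF_F=11) = 16; EF_G = 16+4 = 20
Expected project duration μ = 20 weeks. Critical path: B → E → G.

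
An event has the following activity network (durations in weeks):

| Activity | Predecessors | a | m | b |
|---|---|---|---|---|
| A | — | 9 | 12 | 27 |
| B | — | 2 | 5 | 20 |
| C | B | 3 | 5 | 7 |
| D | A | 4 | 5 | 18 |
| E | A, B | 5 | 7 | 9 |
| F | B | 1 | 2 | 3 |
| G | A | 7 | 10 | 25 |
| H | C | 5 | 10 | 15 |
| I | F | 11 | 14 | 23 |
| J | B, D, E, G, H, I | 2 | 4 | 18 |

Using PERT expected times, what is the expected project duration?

32 weeks

te_A = (9 + 4·12 + 27)/6 = 84/6 = 14
te_B = (2 + 4·5 + 20)/6 = 42/6 = 7
te_C = (3 + 4·5 + 7)/6 = 30/6 = 5
te_D = (4 + 4·5 + 18)/6 = 42/6 = 7
te_E = (5 + 4·7 + 9)/6 = 42/6 = 7
te_F = (1 + 4·2 + 3)/6 = 12/6 = 2
te_G = (7 + 4·10 + 25)/6 = 72/6 = 12
te_H = (5 + 4·10 + 15)/6 = 60/6 = 10
te_I = (11 + 4·14 + 23)/6 = 90/6 = 15
te_J = (2 + 4·4 + 18)/6 = 36/6 = 6

Forward pass:
ES_A = 0; EF_A = 14
ES_B = 0; EF_B = 7
ES_C = 7; EF_C = 7+5 = 12
ES_D = 14; EF_D = 14+7 = 21
ES_E = max(EF_A=14, EF_B=7) = 14; EF_E = 14+7 = 21
ES_F = 7; EF_F = 7+2 = 9
ES_G = 14; EF_G = 14+12 = 26
ES_H = 12; EF_H = 12+10 = 22
ES_I = 9; EF_I = 9+15 = 24
ES_J = max(EF_B=7, EF_D=21, EF_E=21, EF_G=26, EF_H=22, EF_I=24) = 26; EF_J = 26+6 = 32
Expected project duration μ = 32 weeks. Critical path: A → G → J.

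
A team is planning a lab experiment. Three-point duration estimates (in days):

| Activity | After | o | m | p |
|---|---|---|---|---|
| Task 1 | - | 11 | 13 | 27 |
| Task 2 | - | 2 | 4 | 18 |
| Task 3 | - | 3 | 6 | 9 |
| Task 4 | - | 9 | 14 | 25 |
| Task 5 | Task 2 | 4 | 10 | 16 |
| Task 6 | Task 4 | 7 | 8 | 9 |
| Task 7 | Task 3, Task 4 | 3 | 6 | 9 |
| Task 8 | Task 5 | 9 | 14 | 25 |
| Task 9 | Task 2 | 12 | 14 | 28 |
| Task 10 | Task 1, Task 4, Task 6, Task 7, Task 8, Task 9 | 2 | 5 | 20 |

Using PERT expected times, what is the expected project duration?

te_Task 1 = (11 + 4·13 + 27)/6 = 90/6 = 15
te_Task 2 = (2 + 4·4 + 18)/6 = 36/6 = 6
te_Task 3 = (3 + 4·6 + 9)/6 = 36/6 = 6
te_Task 4 = (9 + 4·14 + 25)/6 = 90/6 = 15
te_Task 5 = (4 + 4·10 + 16)/6 = 60/6 = 10
te_Task 6 = (7 + 4·8 + 9)/6 = 48/6 = 8
te_Task 7 = (3 + 4·6 + 9)/6 = 36/6 = 6
te_Task 8 = (9 + 4·14 + 25)/6 = 90/6 = 15
te_Task 9 = (12 + 4·14 + 28)/6 = 96/6 = 16
te_Task 10 = (2 + 4·5 + 20)/6 = 42/6 = 7

Forward pass:
ES_Task 1 = 0; EF_Task 1 = 15
ES_Task 2 = 0; EF_Task 2 = 6
ES_Task 3 = 0; EF_Task 3 = 6
ES_Task 4 = 0; EF_Task 4 = 15
ES_Task 5 = 6; EF_Task 5 = 6+10 = 16
ES_Task 6 = 15; EF_Task 6 = 15+8 = 23
ES_Task 7 = max(EF_Task 3=6, EF_Task 4=15) = 15; EF_Task 7 = 15+6 = 21
ES_Task 8 = 16; EF_Task 8 = 16+15 = 31
ES_Task 9 = 6; EF_Task 9 = 6+16 = 22
ES_Task 10 = max(EF_Task 1=15, EF_Task 4=15, EF_Task 6=23, EF_Task 7=21, EF_Task 8=31, EF_Task 9=22) = 31; EF_Task 10 = 31+7 = 38
Expected project duration μ = 38 days. Critical path: Task 2 → Task 5 → Task 8 → Task 10.

38 days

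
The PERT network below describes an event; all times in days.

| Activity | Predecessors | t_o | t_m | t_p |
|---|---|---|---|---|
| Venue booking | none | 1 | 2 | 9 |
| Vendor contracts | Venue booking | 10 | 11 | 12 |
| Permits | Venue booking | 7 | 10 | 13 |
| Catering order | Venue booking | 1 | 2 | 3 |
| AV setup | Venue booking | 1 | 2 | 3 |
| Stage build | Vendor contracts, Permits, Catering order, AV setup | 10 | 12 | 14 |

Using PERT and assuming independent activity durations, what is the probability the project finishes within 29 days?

te_Venue booking = (1 + 4·2 + 9)/6 = 18/6 = 3; σ²_Venue booking = ((9−1)/6)² = 1.778
te_Vendor contracts = (10 + 4·11 + 12)/6 = 66/6 = 11; σ²_Vendor contracts = ((12−10)/6)² = 0.111
te_Permits = (7 + 4·10 + 13)/6 = 60/6 = 10; σ²_Permits = ((13−7)/6)² = 1.000
te_Catering order = (1 + 4·2 + 3)/6 = 12/6 = 2; σ²_Catering order = ((3−1)/6)² = 0.111
te_AV setup = (1 + 4·2 + 3)/6 = 12/6 = 2; σ²_AV setup = ((3−1)/6)² = 0.111
te_Stage build = (10 + 4·12 + 14)/6 = 72/6 = 12; σ²_Stage build = ((14−10)/6)² = 0.444

Forward pass:
ES_Venue booking = 0; EF_Venue booking = 3
ES_Vendor contracts = 3; EF_Vendor contracts = 3+11 = 14
ES_Permits = 3; EF_Permits = 3+10 = 13
ES_Catering order = 3; EF_Catering order = 3+2 = 5
ES_AV setup = 3; EF_AV setup = 3+2 = 5
ES_Stage build = max(EF_Vendor contracts=14, EF_Permits=13, EF_Catering order=5, EF_AV setup=5) = 14; EF_Stage build = 14+12 = 26
Expected project duration μ = 26 days. Critical path: Venue booking → Vendor contracts → Stage build.

Variance along critical path = 1.778 + 0.111 + 0.444 = 2.333; σ = √2.333 = 1.528 days.
Z = (29 − 26) / 1.528 = 1.964
P(T ≤ 29) = Φ(1.964) ≈ 0.975

0.975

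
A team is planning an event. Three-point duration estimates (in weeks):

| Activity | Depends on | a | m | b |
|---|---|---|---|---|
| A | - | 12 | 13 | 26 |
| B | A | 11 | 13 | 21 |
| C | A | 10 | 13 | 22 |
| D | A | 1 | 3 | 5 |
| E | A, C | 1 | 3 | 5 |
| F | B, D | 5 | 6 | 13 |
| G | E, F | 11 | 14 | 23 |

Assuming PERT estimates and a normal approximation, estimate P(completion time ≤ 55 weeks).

0.857

te_A = (12 + 4·13 + 26)/6 = 90/6 = 15; σ²_A = ((26−12)/6)² = 5.444
te_B = (11 + 4·13 + 21)/6 = 84/6 = 14; σ²_B = ((21−11)/6)² = 2.778
te_C = (10 + 4·13 + 22)/6 = 84/6 = 14; σ²_C = ((22−10)/6)² = 4.000
te_D = (1 + 4·3 + 5)/6 = 18/6 = 3; σ²_D = ((5−1)/6)² = 0.444
te_E = (1 + 4·3 + 5)/6 = 18/6 = 3; σ²_E = ((5−1)/6)² = 0.444
te_F = (5 + 4·6 + 13)/6 = 42/6 = 7; σ²_F = ((13−5)/6)² = 1.778
te_G = (11 + 4·14 + 23)/6 = 90/6 = 15; σ²_G = ((23−11)/6)² = 4.000

Forward pass:
ES_A = 0; EF_A = 15
ES_B = 15; EF_B = 15+14 = 29
ES_C = 15; EF_C = 15+14 = 29
ES_D = 15; EF_D = 15+3 = 18
ES_E = max(EF_A=15, EF_C=29) = 29; EF_E = 29+3 = 32
ES_F = max(EF_B=29, EF_D=18) = 29; EF_F = 29+7 = 36
ES_G = max(EF_E=32, EF_F=36) = 36; EF_G = 36+15 = 51
Expected project duration μ = 51 weeks. Critical path: A → B → F → G.

Variance along critical path = 5.444 + 2.778 + 1.778 + 4.000 = 14.000; σ = √14.000 = 3.742 weeks.
Z = (55 − 51) / 3.742 = 1.069
P(T ≤ 55) = Φ(1.069) ≈ 0.857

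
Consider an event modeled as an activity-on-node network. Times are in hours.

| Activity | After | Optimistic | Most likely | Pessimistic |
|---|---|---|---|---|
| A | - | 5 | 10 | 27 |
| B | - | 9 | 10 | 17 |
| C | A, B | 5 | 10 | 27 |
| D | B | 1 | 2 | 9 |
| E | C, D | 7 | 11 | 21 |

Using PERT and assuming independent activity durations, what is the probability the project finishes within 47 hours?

0.973

te_A = (5 + 4·10 + 27)/6 = 72/6 = 12; σ²_A = ((27−5)/6)² = 13.444
te_B = (9 + 4·10 + 17)/6 = 66/6 = 11; σ²_B = ((17−9)/6)² = 1.778
te_C = (5 + 4·10 + 27)/6 = 72/6 = 12; σ²_C = ((27−5)/6)² = 13.444
te_D = (1 + 4·2 + 9)/6 = 18/6 = 3; σ²_D = ((9−1)/6)² = 1.778
te_E = (7 + 4·11 + 21)/6 = 72/6 = 12; σ²_E = ((21−7)/6)² = 5.444

Forward pass:
ES_A = 0; EF_A = 12
ES_B = 0; EF_B = 11
ES_C = max(EF_A=12, EF_B=11) = 12; EF_C = 12+12 = 24
ES_D = 11; EF_D = 11+3 = 14
ES_E = max(EF_C=24, EF_D=14) = 24; EF_E = 24+12 = 36
Expected project duration μ = 36 hours. Critical path: A → C → E.

Variance along critical path = 13.444 + 13.444 + 5.444 = 32.333; σ = √32.333 = 5.686 hours.
Z = (47 − 36) / 5.686 = 1.934
P(T ≤ 47) = Φ(1.934) ≈ 0.973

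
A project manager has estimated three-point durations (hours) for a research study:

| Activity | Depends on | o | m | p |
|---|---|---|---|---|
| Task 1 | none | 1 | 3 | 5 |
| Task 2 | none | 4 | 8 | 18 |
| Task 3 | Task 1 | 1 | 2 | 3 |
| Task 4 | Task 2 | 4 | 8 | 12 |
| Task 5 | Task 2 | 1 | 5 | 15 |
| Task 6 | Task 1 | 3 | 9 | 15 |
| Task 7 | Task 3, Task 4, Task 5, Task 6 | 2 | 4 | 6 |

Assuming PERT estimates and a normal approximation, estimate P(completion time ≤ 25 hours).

te_Task 1 = (1 + 4·3 + 5)/6 = 18/6 = 3; σ²_Task 1 = ((5−1)/6)² = 0.444
te_Task 2 = (4 + 4·8 + 18)/6 = 54/6 = 9; σ²_Task 2 = ((18−4)/6)² = 5.444
te_Task 3 = (1 + 4·2 + 3)/6 = 12/6 = 2; σ²_Task 3 = ((3−1)/6)² = 0.111
te_Task 4 = (4 + 4·8 + 12)/6 = 48/6 = 8; σ²_Task 4 = ((12−4)/6)² = 1.778
te_Task 5 = (1 + 4·5 + 15)/6 = 36/6 = 6; σ²_Task 5 = ((15−1)/6)² = 5.444
te_Task 6 = (3 + 4·9 + 15)/6 = 54/6 = 9; σ²_Task 6 = ((15−3)/6)² = 4.000
te_Task 7 = (2 + 4·4 + 6)/6 = 24/6 = 4; σ²_Task 7 = ((6−2)/6)² = 0.444

Forward pass:
ES_Task 1 = 0; EF_Task 1 = 3
ES_Task 2 = 0; EF_Task 2 = 9
ES_Task 3 = 3; EF_Task 3 = 3+2 = 5
ES_Task 4 = 9; EF_Task 4 = 9+8 = 17
ES_Task 5 = 9; EF_Task 5 = 9+6 = 15
ES_Task 6 = 3; EF_Task 6 = 3+9 = 12
ES_Task 7 = max(EF_Task 3=5, EF_Task 4=17, EF_Task 5=15, EF_Task 6=12) = 17; EF_Task 7 = 17+4 = 21
Expected project duration μ = 21 hours. Critical path: Task 2 → Task 4 → Task 7.

Variance along critical path = 5.444 + 1.778 + 0.444 = 7.667; σ = √7.667 = 2.769 hours.
Z = (25 − 21) / 2.769 = 1.445
P(T ≤ 25) = Φ(1.445) ≈ 0.926

0.926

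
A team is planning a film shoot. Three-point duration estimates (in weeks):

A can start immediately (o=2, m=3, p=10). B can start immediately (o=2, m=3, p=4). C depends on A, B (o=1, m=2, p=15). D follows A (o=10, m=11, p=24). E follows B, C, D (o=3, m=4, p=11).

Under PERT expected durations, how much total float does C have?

9 weeks

te_A = (2 + 4·3 + 10)/6 = 24/6 = 4
te_B = (2 + 4·3 + 4)/6 = 18/6 = 3
te_C = (1 + 4·2 + 15)/6 = 24/6 = 4
te_D = (10 + 4·11 + 24)/6 = 78/6 = 13
te_E = (3 + 4·4 + 11)/6 = 30/6 = 5

Forward pass:
ES_A = 0; EF_A = 4
ES_B = 0; EF_B = 3
ES_C = max(EF_A=4, EF_B=3) = 4; EF_C = 4+4 = 8
ES_D = 4; EF_D = 4+13 = 17
ES_E = max(EF_B=3, EF_C=8, EF_D=17) = 17; EF_E = 17+5 = 22
Expected project duration μ = 22 weeks. Critical path: A → D → E.

Backward pass:
LF_E = 22; LS_E = 22−5 = 17
LF_D = LS_E = 17; LS_D = 17−13 = 4
LF_C = LS_E = 17; LS_C = 17−4 = 13
LF_B = min(LS_C=13, LS_E=17) = 13; LS_B = 13−3 = 10
LF_A = min(LS_C=13, LS_D=4) = 4; LS_A = 4−4 = 0
Slack_C = LS_C − ES_C = 13 − 4 = 9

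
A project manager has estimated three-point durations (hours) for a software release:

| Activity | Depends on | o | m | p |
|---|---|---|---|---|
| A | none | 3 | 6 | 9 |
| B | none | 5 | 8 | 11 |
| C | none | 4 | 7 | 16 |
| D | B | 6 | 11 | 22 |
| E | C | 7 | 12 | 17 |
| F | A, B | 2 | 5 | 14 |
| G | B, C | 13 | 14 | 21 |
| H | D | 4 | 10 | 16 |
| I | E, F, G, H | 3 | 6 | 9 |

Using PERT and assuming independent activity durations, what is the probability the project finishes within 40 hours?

0.865

te_A = (3 + 4·6 + 9)/6 = 36/6 = 6; σ²_A = ((9−3)/6)² = 1.000
te_B = (5 + 4·8 + 11)/6 = 48/6 = 8; σ²_B = ((11−5)/6)² = 1.000
te_C = (4 + 4·7 + 16)/6 = 48/6 = 8; σ²_C = ((16−4)/6)² = 4.000
te_D = (6 + 4·11 + 22)/6 = 72/6 = 12; σ²_D = ((22−6)/6)² = 7.111
te_E = (7 + 4·12 + 17)/6 = 72/6 = 12; σ²_E = ((17−7)/6)² = 2.778
te_F = (2 + 4·5 + 14)/6 = 36/6 = 6; σ²_F = ((14−2)/6)² = 4.000
te_G = (13 + 4·14 + 21)/6 = 90/6 = 15; σ²_G = ((21−13)/6)² = 1.778
te_H = (4 + 4·10 + 16)/6 = 60/6 = 10; σ²_H = ((16−4)/6)² = 4.000
te_I = (3 + 4·6 + 9)/6 = 36/6 = 6; σ²_I = ((9−3)/6)² = 1.000

Forward pass:
ES_A = 0; EF_A = 6
ES_B = 0; EF_B = 8
ES_C = 0; EF_C = 8
ES_D = 8; EF_D = 8+12 = 20
ES_E = 8; EF_E = 8+12 = 20
ES_F = max(EF_A=6, EF_B=8) = 8; EF_F = 8+6 = 14
ES_G = max(EF_B=8, EF_C=8) = 8; EF_G = 8+15 = 23
ES_H = 20; EF_H = 20+10 = 30
ES_I = max(EF_E=20, EF_F=14, EF_G=23, EF_H=30) = 30; EF_I = 30+6 = 36
Expected project duration μ = 36 hours. Critical path: B → D → H → I.

Variance along critical path = 1.000 + 7.111 + 4.000 + 1.000 = 13.111; σ = √13.111 = 3.621 hours.
Z = (40 − 36) / 3.621 = 1.105
P(T ≤ 40) = Φ(1.105) ≈ 0.865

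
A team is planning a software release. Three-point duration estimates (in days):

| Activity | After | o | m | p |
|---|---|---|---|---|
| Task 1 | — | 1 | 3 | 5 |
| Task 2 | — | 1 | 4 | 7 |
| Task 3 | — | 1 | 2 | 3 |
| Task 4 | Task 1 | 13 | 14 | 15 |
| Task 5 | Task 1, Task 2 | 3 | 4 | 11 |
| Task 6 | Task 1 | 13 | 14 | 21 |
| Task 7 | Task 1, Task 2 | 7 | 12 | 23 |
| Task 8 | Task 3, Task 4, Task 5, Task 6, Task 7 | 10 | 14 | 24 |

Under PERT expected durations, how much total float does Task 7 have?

1 days

te_Task 1 = (1 + 4·3 + 5)/6 = 18/6 = 3
te_Task 2 = (1 + 4·4 + 7)/6 = 24/6 = 4
te_Task 3 = (1 + 4·2 + 3)/6 = 12/6 = 2
te_Task 4 = (13 + 4·14 + 15)/6 = 84/6 = 14
te_Task 5 = (3 + 4·4 + 11)/6 = 30/6 = 5
te_Task 6 = (13 + 4·14 + 21)/6 = 90/6 = 15
te_Task 7 = (7 + 4·12 + 23)/6 = 78/6 = 13
te_Task 8 = (10 + 4·14 + 24)/6 = 90/6 = 15

Forward pass:
ES_Task 1 = 0; EF_Task 1 = 3
ES_Task 2 = 0; EF_Task 2 = 4
ES_Task 3 = 0; EF_Task 3 = 2
ES_Task 4 = 3; EF_Task 4 = 3+14 = 17
ES_Task 5 = max(EF_Task 1=3, EF_Task 2=4) = 4; EF_Task 5 = 4+5 = 9
ES_Task 6 = 3; EF_Task 6 = 3+15 = 18
ES_Task 7 = max(EF_Task 1=3, EF_Task 2=4) = 4; EF_Task 7 = 4+13 = 17
ES_Task 8 = max(EF_Task 3=2, EF_Task 4=17, EF_Task 5=9, EF_Task 6=18, EF_Task 7=17) = 18; EF_Task 8 = 18+15 = 33
Expected project duration μ = 33 days. Critical path: Task 1 → Task 6 → Task 8.

Backward pass:
LF_Task 8 = 33; LS_Task 8 = 33−15 = 18
LF_Task 7 = LS_Task 8 = 18; LS_Task 7 = 18−13 = 5
LF_Task 6 = LS_Task 8 = 18; LS_Task 6 = 18−15 = 3
LF_Task 5 = LS_Task 8 = 18; LS_Task 5 = 18−5 = 13
LF_Task 4 = LS_Task 8 = 18; LS_Task 4 = 18−14 = 4
LF_Task 3 = LS_Task 8 = 18; LS_Task 3 = 18−2 = 16
LF_Task 2 = min(LS_Task 5=13, LS_Task 7=5) = 5; LS_Task 2 = 5−4 = 1
LF_Task 1 = min(LS_Task 4=4, LS_Task 5=13, LS_Task 6=3, LS_Task 7=5) = 3; LS_Task 1 = 3−3 = 0
Slack_Task 7 = LS_Task 7 − ES_Task 7 = 5 − 4 = 1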